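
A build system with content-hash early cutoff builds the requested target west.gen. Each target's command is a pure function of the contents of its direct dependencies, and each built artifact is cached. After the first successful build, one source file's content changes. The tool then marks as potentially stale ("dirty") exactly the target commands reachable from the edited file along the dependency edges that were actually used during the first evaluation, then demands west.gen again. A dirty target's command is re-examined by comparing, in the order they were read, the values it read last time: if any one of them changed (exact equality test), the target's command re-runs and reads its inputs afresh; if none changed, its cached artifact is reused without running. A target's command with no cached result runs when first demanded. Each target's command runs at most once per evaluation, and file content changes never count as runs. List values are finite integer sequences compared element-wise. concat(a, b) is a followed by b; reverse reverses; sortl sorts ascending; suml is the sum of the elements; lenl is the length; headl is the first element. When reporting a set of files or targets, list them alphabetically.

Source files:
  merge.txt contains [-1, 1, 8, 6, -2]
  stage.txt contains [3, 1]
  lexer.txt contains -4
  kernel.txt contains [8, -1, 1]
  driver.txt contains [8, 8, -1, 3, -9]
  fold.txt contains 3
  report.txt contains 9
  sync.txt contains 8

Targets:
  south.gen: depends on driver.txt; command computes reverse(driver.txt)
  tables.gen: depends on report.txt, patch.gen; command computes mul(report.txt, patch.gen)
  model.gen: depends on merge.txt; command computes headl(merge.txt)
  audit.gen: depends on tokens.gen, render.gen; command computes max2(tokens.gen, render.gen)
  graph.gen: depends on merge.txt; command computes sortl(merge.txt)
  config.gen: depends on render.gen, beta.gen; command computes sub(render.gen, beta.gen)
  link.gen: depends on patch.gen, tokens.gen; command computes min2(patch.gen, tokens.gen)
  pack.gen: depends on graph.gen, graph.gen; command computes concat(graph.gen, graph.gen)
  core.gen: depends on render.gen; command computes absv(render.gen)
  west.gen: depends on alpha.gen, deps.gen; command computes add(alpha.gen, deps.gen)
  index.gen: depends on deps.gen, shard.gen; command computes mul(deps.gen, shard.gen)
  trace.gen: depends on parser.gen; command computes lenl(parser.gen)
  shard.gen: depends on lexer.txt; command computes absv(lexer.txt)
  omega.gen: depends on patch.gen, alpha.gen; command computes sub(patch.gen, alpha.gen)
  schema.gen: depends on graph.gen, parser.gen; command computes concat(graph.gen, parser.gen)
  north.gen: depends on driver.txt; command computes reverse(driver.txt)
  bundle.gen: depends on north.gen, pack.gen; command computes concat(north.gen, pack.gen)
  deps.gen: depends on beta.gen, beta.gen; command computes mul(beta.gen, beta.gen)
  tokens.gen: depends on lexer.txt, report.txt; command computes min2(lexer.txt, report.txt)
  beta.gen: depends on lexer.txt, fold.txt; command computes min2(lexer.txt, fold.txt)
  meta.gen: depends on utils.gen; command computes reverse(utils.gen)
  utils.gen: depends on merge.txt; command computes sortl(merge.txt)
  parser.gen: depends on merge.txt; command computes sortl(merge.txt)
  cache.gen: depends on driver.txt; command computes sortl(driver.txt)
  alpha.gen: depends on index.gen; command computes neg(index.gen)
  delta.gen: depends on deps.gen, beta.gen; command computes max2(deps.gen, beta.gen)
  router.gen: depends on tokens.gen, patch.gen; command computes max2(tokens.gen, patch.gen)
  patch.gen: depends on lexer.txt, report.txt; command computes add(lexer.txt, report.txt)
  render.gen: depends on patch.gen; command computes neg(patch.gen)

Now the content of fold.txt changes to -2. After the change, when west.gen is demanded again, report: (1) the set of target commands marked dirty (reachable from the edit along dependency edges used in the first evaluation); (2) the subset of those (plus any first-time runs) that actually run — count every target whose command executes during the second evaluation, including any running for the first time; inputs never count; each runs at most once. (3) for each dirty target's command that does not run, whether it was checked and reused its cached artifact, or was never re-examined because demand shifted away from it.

First evaluation (everything demanded from the output):
  beta.gen = min2(-4, 3) = -4
  deps.gen = mul(-4, -4) = 16
  shard.gen = absv(-4) = 4
  index.gen = mul(16, 4) = 64
  alpha.gen = neg(64) = -64
  west.gen = add(-64, 16) = -48

Propagation after the edit:
  beta.gen: runs — fold.txt 3->-2; result -4 (same value as before).
  deps.gen: checked — values it read are unchanged (beta.gen unchanged, beta.gen unchanged); reused cached 16 without running.
  index.gen: checked — values it read are unchanged (deps.gen unchanged, shard.gen unchanged); reused cached 64 without running.
  alpha.gen: checked — values it read are unchanged (index.gen unchanged); reused cached -64 without running.
  west.gen: checked — values it read are unchanged (alpha.gen unchanged, deps.gen unchanged); reused cached -48 without running.

Key observation: the change is absorbed at beta.gen — it re-runs but produces the same value, and the output's value is unchanged.

Marked dirty: alpha.gen, beta.gen, deps.gen, index.gen, west.gen.
Target commands that run: beta.gen — 1 in total.
Checked but reused from cache: alpha.gen, deps.gen, index.gen, west.gen.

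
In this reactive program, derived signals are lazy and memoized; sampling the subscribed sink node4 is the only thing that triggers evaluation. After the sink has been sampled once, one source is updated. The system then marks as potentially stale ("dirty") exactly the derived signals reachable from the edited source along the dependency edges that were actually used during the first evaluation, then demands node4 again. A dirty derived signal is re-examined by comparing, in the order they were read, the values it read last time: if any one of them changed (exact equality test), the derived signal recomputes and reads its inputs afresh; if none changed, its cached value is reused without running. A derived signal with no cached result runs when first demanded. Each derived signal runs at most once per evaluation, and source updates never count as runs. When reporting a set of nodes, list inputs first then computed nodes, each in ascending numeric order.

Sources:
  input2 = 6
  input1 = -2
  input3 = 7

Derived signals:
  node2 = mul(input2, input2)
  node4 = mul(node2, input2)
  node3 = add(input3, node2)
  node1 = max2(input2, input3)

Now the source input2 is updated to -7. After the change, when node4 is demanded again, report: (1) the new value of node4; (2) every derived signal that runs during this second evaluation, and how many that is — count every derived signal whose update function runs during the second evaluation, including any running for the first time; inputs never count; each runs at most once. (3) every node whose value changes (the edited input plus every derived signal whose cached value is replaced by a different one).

Demanding node4 again yields -343.
2 derived signals run: node2, node4.
The nodes whose values change: input2, node2, node4.

First demand of the output computes:
  node2 = mul(6, 6) = 36
  node4 = mul(36, 6) = 216

After the edit, cleaning proceeds:
  node2: a read changed (input2 6->-7; input2 6->-7) — executes, giving 49.
  node4: a read changed (node2 36->49; input2 6->-7) — executes, giving -343.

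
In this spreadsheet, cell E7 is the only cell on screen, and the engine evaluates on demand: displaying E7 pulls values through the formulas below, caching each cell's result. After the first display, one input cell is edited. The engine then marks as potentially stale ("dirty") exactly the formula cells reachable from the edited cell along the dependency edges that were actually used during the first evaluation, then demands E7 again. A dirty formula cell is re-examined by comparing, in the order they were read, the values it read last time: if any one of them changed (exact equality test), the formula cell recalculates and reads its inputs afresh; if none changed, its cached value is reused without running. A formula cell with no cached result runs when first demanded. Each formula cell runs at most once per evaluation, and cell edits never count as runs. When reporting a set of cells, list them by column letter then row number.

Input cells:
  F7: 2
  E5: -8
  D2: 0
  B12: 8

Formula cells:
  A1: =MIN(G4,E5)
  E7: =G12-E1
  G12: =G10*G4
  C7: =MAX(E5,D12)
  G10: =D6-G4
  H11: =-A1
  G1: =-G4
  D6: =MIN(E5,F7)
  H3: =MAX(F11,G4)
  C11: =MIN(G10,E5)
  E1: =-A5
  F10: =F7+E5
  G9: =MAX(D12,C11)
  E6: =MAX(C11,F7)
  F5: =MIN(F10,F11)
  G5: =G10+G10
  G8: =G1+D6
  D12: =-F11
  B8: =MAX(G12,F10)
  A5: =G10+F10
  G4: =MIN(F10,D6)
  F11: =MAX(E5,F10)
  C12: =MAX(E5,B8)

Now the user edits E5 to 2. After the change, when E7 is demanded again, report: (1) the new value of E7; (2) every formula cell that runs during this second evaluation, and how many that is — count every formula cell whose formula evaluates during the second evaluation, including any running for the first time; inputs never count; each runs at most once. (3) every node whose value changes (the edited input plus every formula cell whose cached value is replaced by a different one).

Initial pass — values computed on the first demand:
  D6 = MIN(-8, 2) = -8
  F10 = 2 + -8 = -6
  G4 = MIN(-6, -8) = -8
  G10 = -8 - -8 = 0
  A5 = 0 + -6 = -6
  E1 = -(-6) = 6
  G12 = 0 * -8 = 0
  E7 = 0 - 6 = -6

Second demand — change propagation:
  D6: re-runs because E5 -8->2; new result 2.
  F10: re-runs because E5 -8->2; new result 4.
  G4: re-runs because F10 -6->4; D6 -8->2; new result 2.
  G10: re-runs because D6 -8->2; G4 -8->2; new result 0 (unchanged).
  A5: re-runs because F10 -6->4; new result 4.
  E1: re-runs because A5 -6->4; new result -4.
  G12: re-runs because G4 -8->2; new result 0 (unchanged).
  E7: re-runs because E1 6->-4; new result 4.

E7 now evaluates to 4.
Run set: A5, D6, E1, E7, F10, G4, G10, G12 (8 run).
Changed values: A5, D6, E1, E5, E7, F10, G4.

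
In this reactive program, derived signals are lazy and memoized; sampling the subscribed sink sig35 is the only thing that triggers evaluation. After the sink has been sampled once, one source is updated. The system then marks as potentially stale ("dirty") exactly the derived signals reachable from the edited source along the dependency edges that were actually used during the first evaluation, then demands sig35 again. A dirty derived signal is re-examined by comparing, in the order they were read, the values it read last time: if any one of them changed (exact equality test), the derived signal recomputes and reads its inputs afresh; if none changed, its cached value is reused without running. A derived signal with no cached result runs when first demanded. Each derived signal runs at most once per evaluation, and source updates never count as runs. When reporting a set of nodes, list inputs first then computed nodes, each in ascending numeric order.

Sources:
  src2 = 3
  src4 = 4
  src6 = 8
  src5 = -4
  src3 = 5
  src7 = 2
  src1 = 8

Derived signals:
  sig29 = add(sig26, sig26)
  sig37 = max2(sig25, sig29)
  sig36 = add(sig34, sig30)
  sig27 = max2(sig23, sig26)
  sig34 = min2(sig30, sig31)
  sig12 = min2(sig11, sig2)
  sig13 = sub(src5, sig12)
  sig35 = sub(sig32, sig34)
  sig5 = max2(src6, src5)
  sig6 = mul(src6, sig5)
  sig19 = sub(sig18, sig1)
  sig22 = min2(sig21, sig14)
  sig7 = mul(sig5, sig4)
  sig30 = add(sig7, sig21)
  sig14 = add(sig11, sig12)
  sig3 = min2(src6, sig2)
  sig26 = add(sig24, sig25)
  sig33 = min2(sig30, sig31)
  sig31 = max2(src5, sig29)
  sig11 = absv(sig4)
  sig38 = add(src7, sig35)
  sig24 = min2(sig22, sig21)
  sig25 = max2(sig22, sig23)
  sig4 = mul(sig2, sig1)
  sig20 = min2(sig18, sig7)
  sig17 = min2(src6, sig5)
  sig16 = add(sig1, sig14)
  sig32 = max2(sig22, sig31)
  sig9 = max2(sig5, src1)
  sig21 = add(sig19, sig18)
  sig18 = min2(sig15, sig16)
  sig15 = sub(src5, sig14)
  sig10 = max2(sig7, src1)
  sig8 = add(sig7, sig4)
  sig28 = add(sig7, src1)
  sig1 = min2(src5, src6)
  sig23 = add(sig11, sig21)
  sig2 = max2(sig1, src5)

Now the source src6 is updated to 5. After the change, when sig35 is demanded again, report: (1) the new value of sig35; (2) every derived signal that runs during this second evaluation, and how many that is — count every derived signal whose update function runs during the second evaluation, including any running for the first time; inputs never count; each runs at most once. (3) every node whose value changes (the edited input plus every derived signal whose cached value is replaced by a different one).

First demand of the output computes:
  sig1 = min2(-4, 8) = -4
  sig2 = max2(-4, -4) = -4
  sig4 = mul(-4, -4) = 16
  sig5 = max2(8, -4) = 8
  sig7 = mul(8, 16) = 128
  sig11 = absv(16) = 16
  sig12 = min2(16, -4) = -4
  sig14 = add(16, -4) = 12
  sig15 = sub(-4, 12) = -16
  sig16 = add(-4, 12) = 8
  sig18 = min2(-16, 8) = -16
  sig19 = sub(-16, -4) = -12
  sig21 = add(-12, -16) = -28
  sig22 = min2(-28, 12) = -28
  sig23 = add(16, -28) = -12
  sig24 = min2(-28, -28) = -28
  sig25 = max2(-28, -12) = -12
  sig26 = add(-28, -12) = -40
  sig29 = add(-40, -40) = -80
  sig30 = add(128, -28) = 100
  sig31 = max2(-4, -80) = -4
  sig32 = max2(-28, -4) = -4
  sig34 = min2(100, -4) = -4
  sig35 = sub(-4, -4) = 0

After the edit, cleaning proceeds:
  sig1: a read changed (src6 8->5) — executes, giving -4 — identical to its old value.
  sig2: dirty, but its reads are unchanged (sig1 unchanged, src5 unchanged); cached -4 stands.
  sig4: dirty, but its reads are unchanged (sig2 unchanged, sig1 unchanged); cached 16 stands.
  sig5: a read changed (src6 8->5) — executes, giving 5.
  sig7: a read changed (sig5 8->5) — executes, giving 80.
  sig11: dirty, but its reads are unchanged (sig4 unchanged); cached 16 stands.
  sig12: dirty, but its reads are unchanged (sig11 unchanged, sig2 unchanged); cached -4 stands.
  sig14: dirty, but its reads are unchanged (sig11 unchanged, sig12 unchanged); cached 12 stands.
  sig15: dirty, but its reads are unchanged (src5 unchanged, sig14 unchanged); cached -16 stands.
  sig16: dirty, but its reads are unchanged (sig1 unchanged, sig14 unchanged); cached 8 stands.
  sig18: dirty, but its reads are unchanged (sig15 unchanged, sig16 unchanged); cached -16 stands.
  sig19: dirty, but its reads are unchanged (sig18 unchanged, sig1 unchanged); cached -12 stands.
  sig21: dirty, but its reads are unchanged (sig19 unchanged, sig18 unchanged); cached -28 stands.
  sig22: dirty, but its reads are unchanged (sig21 unchanged, sig14 unchanged); cached -28 stands.
  sig23: dirty, but its reads are unchanged (sig11 unchanged, sig21 unchanged); cached -12 stands.
  sig24: dirty, but its reads are unchanged (sig22 unchanged, sig21 unchanged); cached -28 stands.
  sig25: dirty, but its reads are unchanged (sig22 unchanged, sig23 unchanged); cached -12 stands.
  sig26: dirty, but its reads are unchanged (sig24 unchanged, sig25 unchanged); cached -40 stands.
  sig29: dirty, but its reads are unchanged (sig26 unchanged, sig26 unchanged); cached -80 stands.
  sig30: a read changed (sig7 128->80) — executes, giving 52.
  sig31: dirty, but its reads are unchanged (src5 unchanged, sig29 unchanged); cached -4 stands.
  sig32: dirty, but its reads are unchanged (sig22 unchanged, sig31 unchanged); cached -4 stands.
  sig34: a read changed (sig30 100->52) — executes, giving -4 — identical to its old value.
  sig35: dirty, but its reads are unchanged (sig32 unchanged, sig34 unchanged); cached 0 stands.

Note where the cutoff bites: sig2 is checked, finds nothing changed, and keeps its cache.

Demanding sig35 again yields 0.
5 derived signals run: sig1, sig5, sig7, sig30, sig34.
The nodes whose values change: src6, sig5, sig7, sig30.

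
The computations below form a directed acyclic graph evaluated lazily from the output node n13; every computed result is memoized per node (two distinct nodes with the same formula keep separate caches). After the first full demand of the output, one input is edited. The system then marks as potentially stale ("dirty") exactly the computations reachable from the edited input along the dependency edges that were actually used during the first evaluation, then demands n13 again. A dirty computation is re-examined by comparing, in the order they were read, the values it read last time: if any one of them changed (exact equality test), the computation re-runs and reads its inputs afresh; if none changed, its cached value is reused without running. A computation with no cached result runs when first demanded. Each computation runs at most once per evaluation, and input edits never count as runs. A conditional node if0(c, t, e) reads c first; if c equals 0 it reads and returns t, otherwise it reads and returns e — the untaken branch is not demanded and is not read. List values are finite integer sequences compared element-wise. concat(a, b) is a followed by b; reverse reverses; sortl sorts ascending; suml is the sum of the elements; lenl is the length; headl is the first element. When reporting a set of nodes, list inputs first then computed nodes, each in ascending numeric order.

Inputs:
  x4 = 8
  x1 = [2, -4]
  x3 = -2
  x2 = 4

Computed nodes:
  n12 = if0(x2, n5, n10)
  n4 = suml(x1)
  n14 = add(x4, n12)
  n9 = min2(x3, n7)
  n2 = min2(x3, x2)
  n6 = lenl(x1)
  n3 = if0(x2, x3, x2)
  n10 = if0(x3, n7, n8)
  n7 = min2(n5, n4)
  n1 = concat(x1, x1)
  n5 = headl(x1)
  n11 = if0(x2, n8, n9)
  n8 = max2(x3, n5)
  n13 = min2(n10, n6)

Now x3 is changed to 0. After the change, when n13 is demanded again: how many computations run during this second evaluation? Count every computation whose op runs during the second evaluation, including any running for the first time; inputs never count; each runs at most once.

First demand of the output computes:
  n5 = headl([2, -4]) = 2
  n6 = lenl([2, -4]) = 2
  n8 = max2(-2, 2) = 2
  n10 = if0(x3=-2 -> else branch n8) = 2
  n13 = min2(2, 2) = 2

After the edit, cleaning proceeds:
  n4: had never run; runs now, result -2.
  n7: had never run; runs now, result -2.
  n8: stays stale; no demand reaches it after the flip.
  n10: a read changed (x3 -2->0) — executes, giving -2.
  n13: a read changed (n10 2->-2) — executes, giving -2.

Note the branch switch — demand abandons n8, which is never re-examined.

4 computations run: n4, n7, n10, n13.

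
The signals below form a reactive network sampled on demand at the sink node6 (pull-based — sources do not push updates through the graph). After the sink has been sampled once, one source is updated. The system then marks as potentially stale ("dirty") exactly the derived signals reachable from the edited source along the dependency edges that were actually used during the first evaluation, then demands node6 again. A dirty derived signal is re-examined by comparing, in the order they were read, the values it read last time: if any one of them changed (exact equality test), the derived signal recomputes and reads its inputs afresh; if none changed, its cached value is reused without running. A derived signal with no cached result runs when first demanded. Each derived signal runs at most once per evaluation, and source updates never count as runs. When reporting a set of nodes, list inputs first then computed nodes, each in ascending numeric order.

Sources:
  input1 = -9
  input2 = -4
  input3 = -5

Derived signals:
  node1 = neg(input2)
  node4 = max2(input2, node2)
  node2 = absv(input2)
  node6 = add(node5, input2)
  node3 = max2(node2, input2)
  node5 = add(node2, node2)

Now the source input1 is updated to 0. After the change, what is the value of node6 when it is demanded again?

node6 now evaluates to 4.
The important point: nothing the output needs ever reads input1, so the edit is invisible to it.

Initial pass — values computed on the first demand:
  node2 = absv(-4) = 4
  node5 = add(4, 4) = 8
  node6 = add(8, -4) = 4

Second demand — change propagation:
  no demanded computation ever read input1, so the edit dirties nothing and nothing runs.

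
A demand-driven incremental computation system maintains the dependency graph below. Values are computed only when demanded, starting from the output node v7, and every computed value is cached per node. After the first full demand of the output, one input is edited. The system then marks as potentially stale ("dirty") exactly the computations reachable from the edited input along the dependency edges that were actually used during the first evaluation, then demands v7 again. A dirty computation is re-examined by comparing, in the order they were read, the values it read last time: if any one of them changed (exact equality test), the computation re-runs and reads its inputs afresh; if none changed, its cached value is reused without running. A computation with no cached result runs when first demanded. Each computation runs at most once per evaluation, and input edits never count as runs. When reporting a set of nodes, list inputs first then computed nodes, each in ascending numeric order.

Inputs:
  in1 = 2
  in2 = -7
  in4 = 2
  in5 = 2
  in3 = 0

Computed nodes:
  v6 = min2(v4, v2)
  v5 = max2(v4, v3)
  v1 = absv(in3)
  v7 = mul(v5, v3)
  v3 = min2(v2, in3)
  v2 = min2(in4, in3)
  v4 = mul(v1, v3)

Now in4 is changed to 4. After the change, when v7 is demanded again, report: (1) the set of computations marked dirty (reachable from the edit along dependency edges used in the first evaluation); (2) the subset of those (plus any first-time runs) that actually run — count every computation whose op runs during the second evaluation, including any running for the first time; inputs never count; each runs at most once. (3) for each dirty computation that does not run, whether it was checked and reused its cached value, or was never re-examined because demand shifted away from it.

First evaluation (everything demanded from the output):
  v1 = absv(0) = 0
  v2 = min2(2, 0) = 0
  v3 = min2(0, 0) = 0
  v4 = mul(0, 0) = 0
  v5 = max2(0, 0) = 0
  v7 = mul(0, 0) = 0

Propagation after the edit:
  v2: runs — in4 2->4; result 0 (same value as before).
  v3: checked — values it read are unchanged (v2 unchanged, in3 unchanged); reused cached 0 without running.
  v4: checked — values it read are unchanged (v1 unchanged, v3 unchanged); reused cached 0 without running.
  v5: checked — values it read are unchanged (v4 unchanged, v3 unchanged); reused cached 0 without running.
  v7: checked — values it read are unchanged (v5 unchanged, v3 unchanged); reused cached 0 without running.

Key observation: the change is absorbed at v2 — it re-runs but produces the same value, and the output's value is unchanged.

Marked dirty: v2, v3, v4, v5, v7.
Computations that run: v2 — 1 in total.
Checked but reused from cache: v3, v4, v5, v7.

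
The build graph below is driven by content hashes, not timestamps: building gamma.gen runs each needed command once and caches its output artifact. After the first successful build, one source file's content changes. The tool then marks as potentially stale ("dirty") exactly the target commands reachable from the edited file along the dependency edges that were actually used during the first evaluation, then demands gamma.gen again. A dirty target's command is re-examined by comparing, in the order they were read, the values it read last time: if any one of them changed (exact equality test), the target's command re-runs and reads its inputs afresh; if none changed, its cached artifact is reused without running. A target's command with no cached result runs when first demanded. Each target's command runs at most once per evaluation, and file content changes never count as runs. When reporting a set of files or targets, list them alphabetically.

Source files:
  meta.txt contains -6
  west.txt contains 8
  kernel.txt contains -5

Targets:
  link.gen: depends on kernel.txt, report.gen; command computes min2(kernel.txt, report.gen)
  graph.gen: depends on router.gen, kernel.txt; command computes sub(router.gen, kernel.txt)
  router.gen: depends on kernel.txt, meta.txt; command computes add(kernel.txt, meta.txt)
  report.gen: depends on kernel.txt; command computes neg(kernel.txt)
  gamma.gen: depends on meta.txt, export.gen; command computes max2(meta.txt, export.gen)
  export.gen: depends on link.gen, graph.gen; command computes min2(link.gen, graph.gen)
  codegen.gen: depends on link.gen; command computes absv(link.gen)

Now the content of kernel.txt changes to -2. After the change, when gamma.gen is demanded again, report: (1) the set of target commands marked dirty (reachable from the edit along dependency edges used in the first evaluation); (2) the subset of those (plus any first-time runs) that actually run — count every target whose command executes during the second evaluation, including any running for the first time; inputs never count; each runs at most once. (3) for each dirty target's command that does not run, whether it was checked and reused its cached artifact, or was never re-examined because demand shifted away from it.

Dirty set: export.gen, gamma.gen, graph.gen, link.gen, report.gen, router.gen.
Run set: export.gen, graph.gen, link.gen, report.gen, router.gen (5 run).
Re-examined without running (cache reused): gamma.gen.
The important point: at gamma.gen every value read last time is unchanged, so the dirty flag clears without a run.

Initial pass — values computed on the first demand:
  report.gen = neg(-5) = 5
  link.gen = min2(-5, 5) = -5
  router.gen = add(-5, -6) = -11
  graph.gen = sub(-11, -5) = -6
  export.gen = min2(-5, -6) = -6
  gamma.gen = max2(-6, -6) = -6

Second demand — change propagation:
  report.gen: re-runs because kernel.txt -5->-2; new result 2.
  link.gen: re-runs because kernel.txt -5->-2; report.gen 5->2; new result -2.
  router.gen: re-runs because kernel.txt -5->-2; new result -8.
  graph.gen: re-runs because router.gen -11->-8; kernel.txt -5->-2; new result -6 (unchanged).
  export.gen: re-runs because link.gen -5->-2; new result -6 (unchanged).
  gamma.gen: re-examined; everything it read last time is the same (meta.txt unchanged, export.gen unchanged) — cache -6 kept, no run.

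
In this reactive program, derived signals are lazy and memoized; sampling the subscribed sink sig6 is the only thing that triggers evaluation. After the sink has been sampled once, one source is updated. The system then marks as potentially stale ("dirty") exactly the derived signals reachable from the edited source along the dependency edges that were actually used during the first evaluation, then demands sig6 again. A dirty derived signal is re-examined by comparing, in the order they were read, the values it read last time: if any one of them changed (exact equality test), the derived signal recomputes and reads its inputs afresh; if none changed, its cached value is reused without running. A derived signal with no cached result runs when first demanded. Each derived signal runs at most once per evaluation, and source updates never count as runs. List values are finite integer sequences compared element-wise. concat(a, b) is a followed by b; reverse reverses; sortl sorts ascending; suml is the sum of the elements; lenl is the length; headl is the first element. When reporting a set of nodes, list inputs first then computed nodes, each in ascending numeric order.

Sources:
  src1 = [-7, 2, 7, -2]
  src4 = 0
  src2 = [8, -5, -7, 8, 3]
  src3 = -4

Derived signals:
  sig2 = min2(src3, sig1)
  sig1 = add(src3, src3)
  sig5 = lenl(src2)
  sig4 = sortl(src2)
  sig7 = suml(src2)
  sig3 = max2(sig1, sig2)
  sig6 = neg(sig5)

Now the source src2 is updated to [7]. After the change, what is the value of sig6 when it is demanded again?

Demanding sig6 again yields -1.

First demand of the output computes:
  sig5 = lenl([8, -5, -7, 8, 3]) = 5
  sig6 = neg(5) = -5

After the edit, cleaning proceeds:
  sig5: a read changed (src2 [8, -5, -7, 8, 3]->[7]) — executes, giving 1.
  sig6: a read changed (sig5 5->1) — executes, giving -1.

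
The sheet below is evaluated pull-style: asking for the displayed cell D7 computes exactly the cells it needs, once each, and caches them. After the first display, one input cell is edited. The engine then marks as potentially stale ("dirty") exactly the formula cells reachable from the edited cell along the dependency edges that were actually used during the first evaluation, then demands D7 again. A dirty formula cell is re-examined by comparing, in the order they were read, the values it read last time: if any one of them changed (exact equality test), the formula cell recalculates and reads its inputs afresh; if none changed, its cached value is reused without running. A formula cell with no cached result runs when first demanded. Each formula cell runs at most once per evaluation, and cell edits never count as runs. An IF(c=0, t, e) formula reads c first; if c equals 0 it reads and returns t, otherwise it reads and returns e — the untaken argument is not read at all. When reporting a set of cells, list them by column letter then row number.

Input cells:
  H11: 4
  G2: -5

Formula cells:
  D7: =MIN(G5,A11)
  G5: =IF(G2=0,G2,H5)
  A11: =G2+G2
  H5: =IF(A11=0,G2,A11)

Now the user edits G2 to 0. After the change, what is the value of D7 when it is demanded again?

First demand of the output computes:
  A11 = -5 + -5 = -10
  H5 = IF(A11=0: A11=-10 -> else branch A11) = -10
  G5 = IF(G2=0: G2=-5 -> else branch H5) = -10
  D7 = MIN(-10, -10) = -10

After the edit, cleaning proceeds:
  A11: a read changed (G2 -5->0; G2 -5->0) — executes, giving 0.
  H5: stays stale; no demand reaches it after the flip.
  G5: a read changed (G2 -5->0) — executes, giving 0.
  D7: a read changed (G5 -10->0; A11 -10->0) — executes, giving 0.

Note the branch switch — demand abandons H5, which is never re-examined.

Demanding D7 again yields 0.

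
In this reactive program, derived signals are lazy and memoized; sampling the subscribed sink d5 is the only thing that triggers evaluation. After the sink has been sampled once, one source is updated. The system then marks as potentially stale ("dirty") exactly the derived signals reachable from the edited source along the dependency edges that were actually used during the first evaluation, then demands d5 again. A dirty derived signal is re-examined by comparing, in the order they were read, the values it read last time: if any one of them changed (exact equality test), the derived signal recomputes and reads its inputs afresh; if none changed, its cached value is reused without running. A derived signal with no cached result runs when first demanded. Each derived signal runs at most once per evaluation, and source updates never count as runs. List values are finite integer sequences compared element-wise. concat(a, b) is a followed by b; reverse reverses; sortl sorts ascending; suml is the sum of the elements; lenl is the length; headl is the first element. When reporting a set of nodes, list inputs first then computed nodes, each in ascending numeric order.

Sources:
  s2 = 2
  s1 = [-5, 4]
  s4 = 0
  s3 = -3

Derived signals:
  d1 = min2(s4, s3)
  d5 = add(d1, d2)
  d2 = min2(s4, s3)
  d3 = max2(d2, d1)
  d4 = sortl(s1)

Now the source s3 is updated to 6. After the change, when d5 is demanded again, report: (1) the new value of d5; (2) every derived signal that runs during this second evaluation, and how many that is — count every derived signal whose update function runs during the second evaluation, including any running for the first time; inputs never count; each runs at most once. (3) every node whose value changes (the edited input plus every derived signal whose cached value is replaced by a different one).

Demanding d5 again yields 0.
3 derived signals run: d1, d2, d5.
The nodes whose values change: s3, d1, d2, d5.

First demand of the output computes:
  d1 = min2(0, -3) = -3
  d2 = min2(0, -3) = -3
  d5 = add(-3, -3) = -6

After the edit, cleaning proceeds:
  d1: a read changed (s3 -3->6) — executes, giving 0.
  d2: a read changed (s3 -3->6) — executes, giving 0.
  d5: a read changed (d1 -3->0; d2 -3->0) — executes, giving 0.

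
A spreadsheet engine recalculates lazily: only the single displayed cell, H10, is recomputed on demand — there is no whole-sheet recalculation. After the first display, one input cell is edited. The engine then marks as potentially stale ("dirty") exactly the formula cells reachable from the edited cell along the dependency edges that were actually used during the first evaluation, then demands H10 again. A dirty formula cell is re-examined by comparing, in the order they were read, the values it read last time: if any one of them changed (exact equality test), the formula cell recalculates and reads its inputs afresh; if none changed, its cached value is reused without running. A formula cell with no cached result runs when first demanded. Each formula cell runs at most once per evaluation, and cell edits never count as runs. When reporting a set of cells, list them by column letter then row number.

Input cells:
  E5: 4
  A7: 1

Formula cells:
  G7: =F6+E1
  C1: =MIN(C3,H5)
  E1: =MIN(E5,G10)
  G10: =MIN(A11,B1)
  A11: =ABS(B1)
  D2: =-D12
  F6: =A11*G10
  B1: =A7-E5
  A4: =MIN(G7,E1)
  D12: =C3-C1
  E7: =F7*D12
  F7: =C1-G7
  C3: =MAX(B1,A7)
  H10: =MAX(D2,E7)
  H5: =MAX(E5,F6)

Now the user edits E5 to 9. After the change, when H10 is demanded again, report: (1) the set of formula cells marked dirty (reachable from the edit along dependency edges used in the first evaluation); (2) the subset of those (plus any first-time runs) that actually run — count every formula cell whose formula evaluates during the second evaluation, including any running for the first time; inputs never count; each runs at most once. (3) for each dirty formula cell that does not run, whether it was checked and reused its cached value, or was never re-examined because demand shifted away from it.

Marked dirty: A11, B1, C1, C3, D2, D12, E1, E7, F6, F7, G7, G10, H5, H10.
Formula cells that run: A11, B1, C1, C3, E1, E7, F6, F7, G7, G10, H5 — 11 in total.
Checked but reused from cache: D2, D12, H10.
Key observation: the cutoff stops propagation at D12 — its inputs' values are unchanged, so it reuses its cache.

First evaluation (everything demanded from the output):
  B1 = 1 - 4 = -3
  A11 = ABS(-3) = 3
  C3 = MAX(-3, 1) = 1
  G10 = MIN(3, -3) = -3
  E1 = MIN(4, -3) = -3
  F6 = 3 * -3 = -9
  G7 = -9 + -3 = -12
  H5 = MAX(4, -9) = 4
  C1 = MIN(1, 4) = 1
  D12 = 1 - 1 = 0
  D2 = -(0) = 0
  F7 = 1 - -12 = 13
  E7 = 13 * 0 = 0
  H10 = MAX(0, 0) = 0

Propagation after the edit:
  B1: runs — E5 4->9; result -8.
  A11: runs — B1 -3->-8; result 8.
  C3: runs — B1 -3->-8; result 1 (same value as before).
  G10: runs — A11 3->8; B1 -3->-8; result -8.
  E1: runs — E5 4->9; G10 -3->-8; result -8.
  F6: runs — A11 3->8; G10 -3->-8; result -64.
  G7: runs — F6 -9->-64; E1 -3->-8; result -72.
  H5: runs — E5 4->9; F6 -9->-64; result 9.
  C1: runs — H5 4->9; result 1 (same value as before).
  D12: checked — values it read are unchanged (C3 unchanged, C1 unchanged); reused cached 0 without running.
  D2: checked — values it read are unchanged (D12 unchanged); reused cached 0 without running.
  F7: runs — G7 -12->-72; result 73.
  E7: runs — F7 13->73; result 0 (same value as before).
  H10: checked — values it read are unchanged (D2 unchanged, E7 unchanged); reused cached 0 without running.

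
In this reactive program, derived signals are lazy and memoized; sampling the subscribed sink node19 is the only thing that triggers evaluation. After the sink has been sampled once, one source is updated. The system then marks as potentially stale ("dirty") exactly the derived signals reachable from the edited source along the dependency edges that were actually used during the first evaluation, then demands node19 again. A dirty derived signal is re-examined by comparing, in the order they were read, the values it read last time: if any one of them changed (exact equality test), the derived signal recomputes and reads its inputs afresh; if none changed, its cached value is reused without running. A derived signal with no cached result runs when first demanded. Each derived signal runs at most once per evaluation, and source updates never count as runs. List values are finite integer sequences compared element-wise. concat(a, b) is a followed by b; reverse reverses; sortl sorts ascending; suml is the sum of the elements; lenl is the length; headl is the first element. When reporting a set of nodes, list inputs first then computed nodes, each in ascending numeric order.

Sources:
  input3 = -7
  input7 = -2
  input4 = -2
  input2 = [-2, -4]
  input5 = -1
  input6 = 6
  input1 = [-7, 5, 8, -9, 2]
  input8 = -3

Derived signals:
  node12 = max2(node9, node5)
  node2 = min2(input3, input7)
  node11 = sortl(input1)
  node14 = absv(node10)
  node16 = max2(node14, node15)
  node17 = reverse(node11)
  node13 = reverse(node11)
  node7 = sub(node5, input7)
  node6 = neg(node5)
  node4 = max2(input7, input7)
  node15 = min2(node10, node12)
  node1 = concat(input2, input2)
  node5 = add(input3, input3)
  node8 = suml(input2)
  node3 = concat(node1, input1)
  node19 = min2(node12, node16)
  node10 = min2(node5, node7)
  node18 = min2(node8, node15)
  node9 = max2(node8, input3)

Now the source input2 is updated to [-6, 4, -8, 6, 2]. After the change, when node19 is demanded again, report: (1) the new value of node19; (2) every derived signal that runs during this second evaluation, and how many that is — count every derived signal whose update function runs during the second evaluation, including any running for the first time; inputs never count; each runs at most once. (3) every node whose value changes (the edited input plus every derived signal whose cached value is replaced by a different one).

First demand of the output computes:
  node5 = add(-7, -7) = -14
  node7 = sub(-14, -2) = -12
  node8 = suml([-2, -4]) = -6
  node9 = max2(-6, -7) = -6
  node10 = min2(-14, -12) = -14
  node12 = max2(-6, -14) = -6
  node14 = absv(-14) = 14
  node15 = min2(-14, -6) = -14
  node16 = max2(14, -14) = 14
  node19 = min2(-6, 14) = -6

After the edit, cleaning proceeds:
  node8: a read changed (input2 [-2, -4]->[-6, 4, -8, 6, 2]) — executes, giving -2.
  node9: a read changed (node8 -6->-2) — executes, giving -2.
  node12: a read changed (node9 -6->-2) — executes, giving -2.
  node15: a read changed (node12 -6->-2) — executes, giving -14 — identical to its old value.
  node16: dirty, but its reads are unchanged (node14 unchanged, node15 unchanged); cached 14 stands.
  node19: a read changed (node12 -6->-2) — executes, giving -2.

Note where the cutoff bites: node16 is checked, finds nothing changed, and keeps its cache.

Demanding node19 again yields -2.
5 derived signals run: node8, node9, node12, node15, node19.
The nodes whose values change: input2, node8, node9, node12, node19.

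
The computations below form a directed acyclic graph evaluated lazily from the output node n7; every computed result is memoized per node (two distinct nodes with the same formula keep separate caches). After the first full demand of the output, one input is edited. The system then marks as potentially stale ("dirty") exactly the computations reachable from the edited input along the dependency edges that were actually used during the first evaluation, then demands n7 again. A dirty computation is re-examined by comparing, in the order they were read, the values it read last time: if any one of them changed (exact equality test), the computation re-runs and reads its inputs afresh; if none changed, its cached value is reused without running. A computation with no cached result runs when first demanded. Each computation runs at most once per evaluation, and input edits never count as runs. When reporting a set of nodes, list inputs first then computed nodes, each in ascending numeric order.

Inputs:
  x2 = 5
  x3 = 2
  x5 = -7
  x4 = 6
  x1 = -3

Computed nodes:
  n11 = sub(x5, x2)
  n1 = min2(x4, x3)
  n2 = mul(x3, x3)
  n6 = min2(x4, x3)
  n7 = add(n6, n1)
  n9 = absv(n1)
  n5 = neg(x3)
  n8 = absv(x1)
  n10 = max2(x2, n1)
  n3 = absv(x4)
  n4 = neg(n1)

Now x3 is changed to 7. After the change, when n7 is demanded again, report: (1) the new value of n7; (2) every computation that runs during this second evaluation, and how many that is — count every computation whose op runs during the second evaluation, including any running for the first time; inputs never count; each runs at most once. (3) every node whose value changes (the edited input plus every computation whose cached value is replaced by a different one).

Demanding n7 again yields 12.
3 computations run: n1, n6, n7.
The nodes whose values change: x3, n1, n6, n7.

First demand of the output computes:
  n1 = min2(6, 2) = 2
  n6 = min2(6, 2) = 2
  n7 = add(2, 2) = 4

After the edit, cleaning proceeds:
  n1: a read changed (x3 2->7) — executes, giving 6.
  n6: a read changed (x3 2->7) — executes, giving 6.
  n7: a read changed (n6 2->6; n1 2->6) — executes, giving 12.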